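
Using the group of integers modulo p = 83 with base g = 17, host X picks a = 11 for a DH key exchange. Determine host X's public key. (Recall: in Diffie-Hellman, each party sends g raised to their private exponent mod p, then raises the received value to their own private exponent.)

81

Public value = 17^11 (mod 83).
17^1 ≡ 17 (mod 83)
17^2 = (17^1)^2 ≡ 17^2 = 289 ≡ 40 (mod 83)
17^4 = (17^2)^2 ≡ 40^2 = 1600 ≡ 23 (mod 83)
17^8 = (17^4)^2 ≡ 23^2 = 529 ≡ 31 (mod 83)
17^11 = 17^8 · 17^2 · 17^1 ≡ 31 · 40 · 17 ≡ 81 (mod 83).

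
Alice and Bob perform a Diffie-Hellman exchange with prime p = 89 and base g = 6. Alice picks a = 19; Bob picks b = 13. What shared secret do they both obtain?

35

Bob sends B = g^b mod p = 6^13 mod 89.
6^1 ≡ 6 (mod 89)
6^2 = (6^1)^2 ≡ 6^2 = 36 ≡ 36 (mod 89)
6^4 = (6^2)^2 ≡ 36^2 = 1296 ≡ 50 (mod 89)
6^8 = (6^4)^2 ≡ 50^2 = 2500 ≡ 8 (mod 89)
6^13 = 6^8 · 6^4 · 6^1 ≡ 8 · 50 · 6 ≡ 86 (mod 89).
So B = 86. Alice then computes K = B^a mod p = 86^19 mod 89.
86^1 ≡ 86 (mod 89)
86^2 = (86^1)^2 ≡ 86^2 = 7396 ≡ 9 (mod 89)
86^4 = (86^2)^2 ≡ 9^2 = 81 ≡ 81 (mod 89)
86^8 = (86^4)^2 ≡ 81^2 = 6561 ≡ 64 (mod 89)
86^16 = (86^8)^2 ≡ 64^2 = 4096 ≡ 2 (mod 89)
86^19 = 86^16 · 86^2 · 86^1 ≡ 2 · 9 · 86 ≡ 35 (mod 89).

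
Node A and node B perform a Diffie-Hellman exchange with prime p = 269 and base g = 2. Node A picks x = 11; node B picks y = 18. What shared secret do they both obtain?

212

Node A sends A = g^x mod p = 2^11 mod 269.
2^1 ≡ 2 (mod 269)
2^2 = (2^1)^2 ≡ 2^2 = 4 ≡ 4 (mod 269)
2^4 = (2^2)^2 ≡ 4^2 = 16 ≡ 16 (mod 269)
2^8 = (2^4)^2 ≡ 16^2 = 256 ≡ 256 (mod 269)
2^11 = 2^8 · 2^2 · 2^1 ≡ 256 · 4 · 2 ≡ 165 (mod 269).
So A = 165. Node B then computes K = A^y mod p = 165^18 mod 269.
165^1 ≡ 165 (mod 269)
165^2 = (165^1)^2 ≡ 165^2 = 27225 ≡ 56 (mod 269)
165^4 = (165^2)^2 ≡ 56^2 = 3136 ≡ 177 (mod 269)
165^8 = (165^4)^2 ≡ 177^2 = 31329 ≡ 125 (mod 269)
165^16 = (165^8)^2 ≡ 125^2 = 15625 ≡ 23 (mod 269)
165^18 = 165^16 · 165^2 ≡ 23 · 56 ≡ 212 (mod 269).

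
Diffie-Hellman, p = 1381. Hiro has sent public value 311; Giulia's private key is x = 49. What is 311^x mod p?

1220

Shared key K = 311^49 mod 1381.
311^1 ≡ 311 (mod 1381)
311^2 = (311^1)^2 ≡ 311^2 = 96721 ≡ 51 (mod 1381)
311^4 = (311^2)^2 ≡ 51^2 = 2601 ≡ 1220 (mod 1381)
311^8 = (311^4)^2 ≡ 1220^2 = 1488400 ≡ 1063 (mod 1381)
311^16 = (311^8)^2 ≡ 1063^2 = 1129969 ≡ 311 (mod 1381)
311^32 = (311^16)^2 ≡ 311^2 = 96721 ≡ 51 (mod 1381)
311^49 = 311^32 · 311^16 · 311^1 ≡ 51 · 311 · 311 ≡ 1220 (mod 1381).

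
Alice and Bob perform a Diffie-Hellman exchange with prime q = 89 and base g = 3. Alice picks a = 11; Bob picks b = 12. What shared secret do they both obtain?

88

Alice sends A = g^a mod q = 3^11 mod 89.
3^1 ≡ 3 (mod 89)
3^2 = (3^1)^2 ≡ 3^2 = 9 ≡ 9 (mod 89)
3^4 = (3^2)^2 ≡ 9^2 = 81 ≡ 81 (mod 89)
3^8 = (3^4)^2 ≡ 81^2 = 6561 ≡ 64 (mod 89)
3^11 = 3^8 · 3^2 · 3^1 ≡ 64 · 9 · 3 ≡ 37 (mod 89).
So A = 37. Bob then computes K = A^b mod q = 37^12 mod 89.
37^1 ≡ 37 (mod 89)
37^2 = (37^1)^2 ≡ 37^2 = 1369 ≡ 34 (mod 89)
37^4 = (37^2)^2 ≡ 34^2 = 1156 ≡ 88 (mod 89)
37^8 = (37^4)^2 ≡ 88^2 = 7744 ≡ 1 (mod 89)
37^12 = 37^8 · 37^4 ≡ 1 · 88 ≡ 88 (mod 89).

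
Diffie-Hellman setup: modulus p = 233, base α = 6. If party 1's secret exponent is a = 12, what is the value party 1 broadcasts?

107

Public value = 6^12 mod 233.
6^1 ≡ 6 (mod 233)
6^2 = (6^1)^2 ≡ 6^2 = 36 ≡ 36 (mod 233)
6^4 = (6^2)^2 ≡ 36^2 = 1296 ≡ 131 (mod 233)
6^8 = (6^4)^2 ≡ 131^2 = 17161 ≡ 152 (mod 233)
6^12 = 6^8 · 6^4 ≡ 152 · 131 ≡ 107 (mod 233).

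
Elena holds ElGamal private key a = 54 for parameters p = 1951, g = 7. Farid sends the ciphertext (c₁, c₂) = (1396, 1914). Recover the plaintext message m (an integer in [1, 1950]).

Shared mask s = c₁^a mod p = 1396^54 mod 1951.
1396^1 ≡ 1396 (mod 1951)
1396^2 = (1396^1)^2 ≡ 1396^2 = 1948816 ≡ 1718 (mod 1951)
1396^4 = (1396^2)^2 ≡ 1718^2 = 2951524 ≡ 1612 (mod 1951)
1396^8 = (1396^4)^2 ≡ 1612^2 = 2598544 ≡ 1763 (mod 1951)
1396^16 = (1396^8)^2 ≡ 1763^2 = 3108169 ≡ 226 (mod 1951)
1396^32 = (1396^16)^2 ≡ 226^2 = 51076 ≡ 350 (mod 1951)
1396^54 = 1396^32 · 1396^16 · 1396^4 · 1396^2 ≡ 350 · 226 · 1612 · 1718 ≡ 1006 (mod 1951).
So s = 1006; s⁻¹ ≡ 64 (mod 1951).
m = c₂ · s⁻¹ mod 1951 = 1914 · 64 mod 1951 = 1534.

1534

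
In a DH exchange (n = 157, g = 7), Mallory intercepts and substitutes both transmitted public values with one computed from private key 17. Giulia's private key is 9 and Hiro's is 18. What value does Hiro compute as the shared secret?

143

Hiro receives Mallory's public value M = 7^17 mod 157 instead of the honest one.
7^1 ≡ 7 (mod 157)
7^2 = (7^1)^2 ≡ 7^2 = 49 ≡ 49 (mod 157)
7^4 = (7^2)^2 ≡ 49^2 = 2401 ≡ 46 (mod 157)
7^8 = (7^4)^2 ≡ 46^2 = 2116 ≡ 75 (mod 157)
7^16 = (7^8)^2 ≡ 75^2 = 5625 ≡ 130 (mod 157)
7^17 = 7^16 · 7^1 ≡ 130 · 7 ≡ 125 (mod 157).
So M = 125. Hiro computes K = M^18 mod 157.
125^1 ≡ 125 (mod 157)
125^2 = (125^1)^2 ≡ 125^2 = 15625 ≡ 82 (mod 157)
125^4 = (125^2)^2 ≡ 82^2 = 6724 ≡ 130 (mod 157)
125^8 = (125^4)^2 ≡ 130^2 = 16900 ≡ 101 (mod 157)
125^16 = (125^8)^2 ≡ 101^2 = 10201 ≡ 153 (mod 157)
125^18 = 125^16 · 125^2 ≡ 153 · 82 ≡ 143 (mod 157).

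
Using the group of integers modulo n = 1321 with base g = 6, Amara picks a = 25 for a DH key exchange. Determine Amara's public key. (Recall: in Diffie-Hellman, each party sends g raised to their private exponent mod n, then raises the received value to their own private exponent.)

60

Public value = 6^25 mod 1321.
6^1 ≡ 6 (mod 1321)
6^2 = (6^1)^2 ≡ 6^2 = 36 ≡ 36 (mod 1321)
6^4 = (6^2)^2 ≡ 36^2 = 1296 ≡ 1296 (mod 1321)
6^8 = (6^4)^2 ≡ 1296^2 = 1679616 ≡ 625 (mod 1321)
6^16 = (6^8)^2 ≡ 625^2 = 390625 ≡ 930 (mod 1321)
6^25 = 6^16 · 6^8 · 6^1 ≡ 930 · 625 · 6 ≡ 60 (mod 1321).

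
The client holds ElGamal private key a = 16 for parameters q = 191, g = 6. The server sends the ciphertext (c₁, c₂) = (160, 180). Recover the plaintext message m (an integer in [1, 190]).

Shared mask s = c₁^a mod q = 160^16 mod 191.
160^1 ≡ 160 (mod 191)
160^2 = (160^1)^2 ≡ 160^2 = 25600 ≡ 6 (mod 191)
160^4 = (160^2)^2 ≡ 6^2 = 36 ≡ 36 (mod 191)
160^8 = (160^4)^2 ≡ 36^2 = 1296 ≡ 150 (mod 191)
160^16 = (160^8)^2 ≡ 150^2 = 22500 ≡ 153 (mod 191)
So s = 153; s⁻¹ ≡ 5 (mod 191).
m = c₂ · s⁻¹ mod 191 = 180 · 5 mod 191 = 136.

136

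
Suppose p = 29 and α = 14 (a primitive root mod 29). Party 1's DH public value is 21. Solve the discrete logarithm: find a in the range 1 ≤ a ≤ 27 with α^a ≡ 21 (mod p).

25

Try successive powers of 14 modulo 29:
14^1 ≡ 14
14^2 ≡ 22
14^3 ≡ 18
14^4 ≡ 20
14^5 ≡ 19
14^6 ≡ 5
14^7 ≡ 12
14^8 ≡ 23
14^9 ≡ 3
14^10 ≡ 13
14^11 ≡ 8
14^12 ≡ 25
14^13 ≡ 2
14^14 ≡ 28
14^15 ≡ 15
14^16 ≡ 7
14^17 ≡ 11
14^18 ≡ 9
14^19 ≡ 10
14^20 ≡ 24
14^21 ≡ 17
14^22 ≡ 6
14^23 ≡ 26
14^24 ≡ 16
14^25 ≡ 21
Found: a = 25.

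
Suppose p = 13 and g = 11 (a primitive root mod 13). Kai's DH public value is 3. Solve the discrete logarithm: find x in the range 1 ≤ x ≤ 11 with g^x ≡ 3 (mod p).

4

Try successive powers of 11 modulo 13:
11^1 ≡ 11
11^2 ≡ 4
11^3 ≡ 5
11^4 ≡ 3
Found: x = 4.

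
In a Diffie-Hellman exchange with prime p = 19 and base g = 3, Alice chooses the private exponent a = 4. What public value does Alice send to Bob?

5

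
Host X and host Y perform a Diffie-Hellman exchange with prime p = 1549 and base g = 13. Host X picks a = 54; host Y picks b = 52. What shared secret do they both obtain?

1491

Host Y sends B = g^b mod p = 13^52 mod 1549.
13^1 ≡ 13 (mod 1549)
13^2 = (13^1)^2 ≡ 13^2 = 169 ≡ 169 (mod 1549)
13^4 = (13^2)^2 ≡ 169^2 = 28561 ≡ 679 (mod 1549)
13^8 = (13^4)^2 ≡ 679^2 = 461041 ≡ 988 (mod 1549)
13^16 = (13^8)^2 ≡ 988^2 = 976144 ≡ 274 (mod 1549)
13^32 = (13^16)^2 ≡ 274^2 = 75076 ≡ 724 (mod 1549)
13^52 = 13^32 · 13^16 · 13^4 ≡ 724 · 274 · 679 ≡ 911 (mod 1549).
So B = 911. Host X then computes K = B^a mod p = 911^54 mod 1549.
911^1 ≡ 911 (mod 1549)
911^2 = (911^1)^2 ≡ 911^2 = 829921 ≡ 1206 (mod 1549)
911^4 = (911^2)^2 ≡ 1206^2 = 1454436 ≡ 1474 (mod 1549)
911^8 = (911^4)^2 ≡ 1474^2 = 2172676 ≡ 978 (mod 1549)
911^16 = (911^8)^2 ≡ 978^2 = 956484 ≡ 751 (mod 1549)
911^32 = (911^16)^2 ≡ 751^2 = 564001 ≡ 165 (mod 1549)
911^54 = 911^32 · 911^16 · 911^4 · 911^2 ≡ 165 · 751 · 1474 · 1206 ≡ 1491 (mod 1549).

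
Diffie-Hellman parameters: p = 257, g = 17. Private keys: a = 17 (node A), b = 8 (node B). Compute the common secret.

Node A sends A = g^a mod p = 17^17 mod 257.
17^1 ≡ 17 (mod 257)
17^2 = (17^1)^2 ≡ 17^2 = 289 ≡ 32 (mod 257)
17^4 = (17^2)^2 ≡ 32^2 = 1024 ≡ 253 (mod 257)
17^8 = (17^4)^2 ≡ 253^2 = 64009 ≡ 16 (mod 257)
17^16 = (17^8)^2 ≡ 16^2 = 256 ≡ 256 (mod 257)
17^17 = 17^16 · 17^1 ≡ 256 · 17 ≡ 240 (mod 257).
So A = 240. Node B then computes K = A^b mod p = 240^8 mod 257.
240^1 ≡ 240 (mod 257)
240^2 = (240^1)^2 ≡ 240^2 = 57600 ≡ 32 (mod 257)
240^4 = (240^2)^2 ≡ 32^2 = 1024 ≡ 253 (mod 257)
240^8 = (240^4)^2 ≡ 253^2 = 64009 ≡ 16 (mod 257)

16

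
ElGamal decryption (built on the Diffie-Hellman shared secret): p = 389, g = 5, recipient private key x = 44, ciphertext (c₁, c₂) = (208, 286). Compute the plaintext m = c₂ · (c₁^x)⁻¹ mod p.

Shared mask s = c₁^x mod p = 208^44 mod 389.
208^1 ≡ 208 (mod 389)
208^2 = (208^1)^2 ≡ 208^2 = 43264 ≡ 85 (mod 389)
208^4 = (208^2)^2 ≡ 85^2 = 7225 ≡ 223 (mod 389)
208^8 = (208^4)^2 ≡ 223^2 = 49729 ≡ 326 (mod 389)
208^16 = (208^8)^2 ≡ 326^2 = 106276 ≡ 79 (mod 389)
208^32 = (208^16)^2 ≡ 79^2 = 6241 ≡ 17 (mod 389)
208^44 = 208^32 · 208^8 · 208^4 ≡ 17 · 326 · 223 ≡ 13 (mod 389).
So s = 13; s⁻¹ ≡ 30 (mod 389).
m = c₂ · s⁻¹ mod 389 = 286 · 30 mod 389 = 22.

22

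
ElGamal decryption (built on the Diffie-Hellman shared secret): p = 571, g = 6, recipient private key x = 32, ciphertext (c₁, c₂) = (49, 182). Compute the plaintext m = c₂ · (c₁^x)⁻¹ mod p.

476

Shared mask s = c₁^x mod p = 49^32 mod 571.
49^1 ≡ 49 (mod 571)
49^2 = (49^1)^2 ≡ 49^2 = 2401 ≡ 117 (mod 571)
49^4 = (49^2)^2 ≡ 117^2 = 13689 ≡ 556 (mod 571)
49^8 = (49^4)^2 ≡ 556^2 = 309136 ≡ 225 (mod 571)
49^16 = (49^8)^2 ≡ 225^2 = 50625 ≡ 377 (mod 571)
49^32 = (49^16)^2 ≡ 377^2 = 142129 ≡ 521 (mod 571)
So s = 521; s⁻¹ ≡ 354 (mod 571).
m = c₂ · s⁻¹ mod 571 = 182 · 354 mod 571 = 476.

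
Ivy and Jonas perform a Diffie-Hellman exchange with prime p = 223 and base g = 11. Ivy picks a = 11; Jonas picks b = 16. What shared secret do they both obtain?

Ivy sends A = g^a mod p = 11^11 mod 223.
11^1 ≡ 11 (mod 223)
11^2 = (11^1)^2 ≡ 11^2 = 121 ≡ 121 (mod 223)
11^4 = (11^2)^2 ≡ 121^2 = 14641 ≡ 146 (mod 223)
11^8 = (11^4)^2 ≡ 146^2 = 21316 ≡ 131 (mod 223)
11^11 = 11^8 · 11^2 · 11^1 ≡ 131 · 121 · 11 ≡ 198 (mod 223).
So A = 198. Jonas then computes K = A^b mod p = 198^16 mod 223.
198^1 ≡ 198 (mod 223)
198^2 = (198^1)^2 ≡ 198^2 = 39204 ≡ 179 (mod 223)
198^4 = (198^2)^2 ≡ 179^2 = 32041 ≡ 152 (mod 223)
198^8 = (198^4)^2 ≡ 152^2 = 23104 ≡ 135 (mod 223)
198^16 = (198^8)^2 ≡ 135^2 = 18225 ≡ 162 (mod 223)

162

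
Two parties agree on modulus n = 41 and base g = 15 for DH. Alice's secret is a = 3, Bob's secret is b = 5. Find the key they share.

38

Bob sends B = g^b mod n = 15^5 mod 41.
15^1 ≡ 15 (mod 41)
15^2 = (15^1)^2 ≡ 15^2 = 225 ≡ 20 (mod 41)
15^4 = (15^2)^2 ≡ 20^2 = 400 ≡ 31 (mod 41)
15^5 = 15^4 · 15^1 ≡ 31 · 15 ≡ 14 (mod 41).
So B = 14. Alice then computes K = B^a mod n = 14^3 mod 41.
14^1 ≡ 14 (mod 41)
14^2 = (14^1)^2 ≡ 14^2 = 196 ≡ 32 (mod 41)
14^3 = 14^2 · 14^1 ≡ 32 · 14 ≡ 38 (mod 41).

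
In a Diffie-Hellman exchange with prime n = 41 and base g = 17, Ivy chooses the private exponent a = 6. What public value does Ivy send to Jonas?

8

Public value = 17^6 mod 41.
17^1 ≡ 17 (mod 41)
17^2 = (17^1)^2 ≡ 17^2 = 289 ≡ 2 (mod 41)
17^4 = (17^2)^2 ≡ 2^2 = 4 ≡ 4 (mod 41)
17^6 = 17^4 · 17^2 ≡ 4 · 2 ≡ 8 (mod 41).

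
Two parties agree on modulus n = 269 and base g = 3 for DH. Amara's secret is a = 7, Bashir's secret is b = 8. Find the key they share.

Bashir sends B = g^b mod n = 3^8 mod 269.
3^1 ≡ 3 (mod 269)
3^2 = (3^1)^2 ≡ 3^2 = 9 ≡ 9 (mod 269)
3^4 = (3^2)^2 ≡ 9^2 = 81 ≡ 81 (mod 269)
3^8 = (3^4)^2 ≡ 81^2 = 6561 ≡ 105 (mod 269)
So B = 105. Amara then computes K = B^a mod n = 105^7 mod 269.
105^1 ≡ 105 (mod 269)
105^2 = (105^1)^2 ≡ 105^2 = 11025 ≡ 265 (mod 269)
105^4 = (105^2)^2 ≡ 265^2 = 70225 ≡ 16 (mod 269)
105^7 = 105^4 · 105^2 · 105^1 ≡ 16 · 265 · 105 ≡ 5 (mod 269).

5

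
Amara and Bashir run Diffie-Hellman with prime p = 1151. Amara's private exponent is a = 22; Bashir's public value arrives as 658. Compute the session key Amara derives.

849

Shared key K = 658^22 mod 1151.
658^1 ≡ 658 (mod 1151)
658^2 = (658^1)^2 ≡ 658^2 = 432964 ≡ 188 (mod 1151)
658^4 = (658^2)^2 ≡ 188^2 = 35344 ≡ 814 (mod 1151)
658^8 = (658^4)^2 ≡ 814^2 = 662596 ≡ 771 (mod 1151)
658^16 = (658^8)^2 ≡ 771^2 = 594441 ≡ 525 (mod 1151)
658^22 = 658^16 · 658^4 · 658^2 ≡ 525 · 814 · 188 ≡ 849 (mod 1151).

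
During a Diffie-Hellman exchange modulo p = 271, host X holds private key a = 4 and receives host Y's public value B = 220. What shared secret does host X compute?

Shared key K = 220^4 mod 271.
220^1 ≡ 220 (mod 271)
220^2 = (220^1)^2 ≡ 220^2 = 48400 ≡ 162 (mod 271)
220^4 = (220^2)^2 ≡ 162^2 = 26244 ≡ 228 (mod 271)

228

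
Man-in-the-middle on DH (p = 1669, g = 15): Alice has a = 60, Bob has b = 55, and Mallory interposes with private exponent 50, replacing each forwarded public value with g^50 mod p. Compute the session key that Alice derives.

29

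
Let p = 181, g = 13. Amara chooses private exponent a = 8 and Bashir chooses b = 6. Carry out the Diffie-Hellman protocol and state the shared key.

Bashir sends B = g^b mod p = 13^6 mod 181.
13^1 ≡ 13 (mod 181)
13^2 = (13^1)^2 ≡ 13^2 = 169 ≡ 169 (mod 181)
13^4 = (13^2)^2 ≡ 169^2 = 28561 ≡ 144 (mod 181)
13^6 = 13^4 · 13^2 ≡ 144 · 169 ≡ 82 (mod 181).
So B = 82. Amara then computes K = B^a mod p = 82^8 mod 181.
82^1 ≡ 82 (mod 181)
82^2 = (82^1)^2 ≡ 82^2 = 6724 ≡ 27 (mod 181)
82^4 = (82^2)^2 ≡ 27^2 = 729 ≡ 5 (mod 181)
82^8 = (82^4)^2 ≡ 5^2 = 25 ≡ 25 (mod 181)

25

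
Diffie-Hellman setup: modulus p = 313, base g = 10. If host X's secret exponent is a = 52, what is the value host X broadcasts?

215

Public value = 10^52 (mod 313).
10^1 ≡ 10 (mod 313)
10^2 = (10^1)^2 ≡ 10^2 = 100 ≡ 100 (mod 313)
10^4 = (10^2)^2 ≡ 100^2 = 10000 ≡ 297 (mod 313)
10^8 = (10^4)^2 ≡ 297^2 = 88209 ≡ 256 (mod 313)
10^16 = (10^8)^2 ≡ 256^2 = 65536 ≡ 119 (mod 313)
10^32 = (10^16)^2 ≡ 119^2 = 14161 ≡ 76 (mod 313)
10^52 = 10^32 · 10^16 · 10^4 ≡ 76 · 119 · 297 ≡ 215 (mod 313).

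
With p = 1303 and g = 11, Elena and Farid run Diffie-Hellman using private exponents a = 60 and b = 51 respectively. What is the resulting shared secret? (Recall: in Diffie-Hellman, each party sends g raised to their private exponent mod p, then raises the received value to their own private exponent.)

Farid sends B = g^b mod p = 11^51 mod 1303.
11^1 ≡ 11 (mod 1303)
11^2 = (11^1)^2 ≡ 11^2 = 121 ≡ 121 (mod 1303)
11^4 = (11^2)^2 ≡ 121^2 = 14641 ≡ 308 (mod 1303)
11^8 = (11^4)^2 ≡ 308^2 = 94864 ≡ 1048 (mod 1303)
11^16 = (11^8)^2 ≡ 1048^2 = 1098304 ≡ 1178 (mod 1303)
11^32 = (11^16)^2 ≡ 1178^2 = 1387684 ≡ 1292 (mod 1303)
11^51 = 11^32 · 11^16 · 11^2 · 11^1 ≡ 1292 · 1178 · 121 · 11 ≡ 713 (mod 1303).
So B = 713. Elena then computes K = B^a mod p = 713^60 mod 1303.
713^1 ≡ 713 (mod 1303)
713^2 = (713^1)^2 ≡ 713^2 = 508369 ≡ 199 (mod 1303)
713^4 = (713^2)^2 ≡ 199^2 = 39601 ≡ 511 (mod 1303)
713^8 = (713^4)^2 ≡ 511^2 = 261121 ≡ 521 (mod 1303)
713^16 = (713^8)^2 ≡ 521^2 = 271441 ≡ 417 (mod 1303)
713^32 = (713^16)^2 ≡ 417^2 = 173889 ≡ 590 (mod 1303)
713^60 = 713^32 · 713^16 · 713^8 · 713^4 ≡ 590 · 417 · 521 · 511 ≡ 1028 (mod 1303).

1028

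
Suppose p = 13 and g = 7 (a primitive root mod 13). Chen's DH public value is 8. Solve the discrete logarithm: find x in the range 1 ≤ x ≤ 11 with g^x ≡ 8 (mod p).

Try successive powers of 7 modulo 13:
7^1 ≡ 7
7^2 ≡ 10
7^3 ≡ 5
7^4 ≡ 9
7^5 ≡ 11
7^6 ≡ 12
7^7 ≡ 6
7^8 ≡ 3
7^9 ≡ 8
Found: x = 9.

9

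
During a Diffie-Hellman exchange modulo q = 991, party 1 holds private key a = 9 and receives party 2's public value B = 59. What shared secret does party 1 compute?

Shared key K = 59^9 mod 991.
59^1 ≡ 59 (mod 991)
59^2 = (59^1)^2 ≡ 59^2 = 3481 ≡ 508 (mod 991)
59^4 = (59^2)^2 ≡ 508^2 = 258064 ≡ 404 (mod 991)
59^8 = (59^4)^2 ≡ 404^2 = 163216 ≡ 692 (mod 991)
59^9 = 59^8 · 59^1 ≡ 692 · 59 ≡ 197 (mod 991).

197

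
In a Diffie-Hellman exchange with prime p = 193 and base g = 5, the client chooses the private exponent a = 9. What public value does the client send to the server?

Public value = 5^9 (mod 193).
5^1 ≡ 5 (mod 193)
5^2 = (5^1)^2 ≡ 5^2 = 25 ≡ 25 (mod 193)
5^4 = (5^2)^2 ≡ 25^2 = 625 ≡ 46 (mod 193)
5^8 = (5^4)^2 ≡ 46^2 = 2116 ≡ 186 (mod 193)
5^9 = 5^8 · 5^1 ≡ 186 · 5 ≡ 158 (mod 193).

158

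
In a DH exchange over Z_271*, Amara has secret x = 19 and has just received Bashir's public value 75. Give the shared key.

Shared key K = 75^19 mod 271.
75^1 ≡ 75 (mod 271)
75^2 = (75^1)^2 ≡ 75^2 = 5625 ≡ 205 (mod 271)
75^4 = (75^2)^2 ≡ 205^2 = 42025 ≡ 20 (mod 271)
75^8 = (75^4)^2 ≡ 20^2 = 400 ≡ 129 (mod 271)
75^16 = (75^8)^2 ≡ 129^2 = 16641 ≡ 110 (mod 271)
75^19 = 75^16 · 75^2 · 75^1 ≡ 110 · 205 · 75 ≡ 210 (mod 271).

210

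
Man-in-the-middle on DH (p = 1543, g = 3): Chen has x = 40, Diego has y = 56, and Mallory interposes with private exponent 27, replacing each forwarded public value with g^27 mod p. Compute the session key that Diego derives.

1393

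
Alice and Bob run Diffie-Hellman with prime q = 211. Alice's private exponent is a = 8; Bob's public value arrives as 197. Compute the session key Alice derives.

Shared key K = 197^8 mod 211.
197^1 ≡ 197 (mod 211)
197^2 = (197^1)^2 ≡ 197^2 = 38809 ≡ 196 (mod 211)
197^4 = (197^2)^2 ≡ 196^2 = 38416 ≡ 14 (mod 211)
197^8 = (197^4)^2 ≡ 14^2 = 196 ≡ 196 (mod 211)

196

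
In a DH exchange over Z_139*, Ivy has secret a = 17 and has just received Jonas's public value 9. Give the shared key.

Shared key K = 9^17 mod 139.
9^1 ≡ 9 (mod 139)
9^2 = (9^1)^2 ≡ 9^2 = 81 ≡ 81 (mod 139)
9^4 = (9^2)^2 ≡ 81^2 = 6561 ≡ 28 (mod 139)
9^8 = (9^4)^2 ≡ 28^2 = 784 ≡ 89 (mod 139)
9^16 = (9^8)^2 ≡ 89^2 = 7921 ≡ 137 (mod 139)
9^17 = 9^16 · 9^1 ≡ 137 · 9 ≡ 121 (mod 139).

121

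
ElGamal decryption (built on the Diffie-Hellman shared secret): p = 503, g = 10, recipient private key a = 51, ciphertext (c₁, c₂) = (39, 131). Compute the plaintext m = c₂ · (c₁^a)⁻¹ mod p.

144

Shared mask s = c₁^a mod p = 39^51 mod 503.
39^1 ≡ 39 (mod 503)
39^2 = (39^1)^2 ≡ 39^2 = 1521 ≡ 12 (mod 503)
39^4 = (39^2)^2 ≡ 12^2 = 144 ≡ 144 (mod 503)
39^8 = (39^4)^2 ≡ 144^2 = 20736 ≡ 113 (mod 503)
39^16 = (39^8)^2 ≡ 113^2 = 12769 ≡ 194 (mod 503)
39^32 = (39^16)^2 ≡ 194^2 = 37636 ≡ 414 (mod 503)
39^51 = 39^32 · 39^16 · 39^2 · 39^1 ≡ 414 · 194 · 12 · 39 ≡ 207 (mod 503).
So s = 207; s⁻¹ ≡ 243 (mod 503).
m = c₂ · s⁻¹ mod 503 = 131 · 243 mod 503 = 144.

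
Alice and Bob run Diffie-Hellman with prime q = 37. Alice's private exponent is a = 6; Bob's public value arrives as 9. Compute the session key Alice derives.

Shared key K = 9^6 mod 37.
9^1 ≡ 9 (mod 37)
9^2 = (9^1)^2 ≡ 9^2 = 81 ≡ 7 (mod 37)
9^4 = (9^2)^2 ≡ 7^2 = 49 ≡ 12 (mod 37)
9^6 = 9^4 · 9^2 ≡ 12 · 7 ≡ 10 (mod 37).

10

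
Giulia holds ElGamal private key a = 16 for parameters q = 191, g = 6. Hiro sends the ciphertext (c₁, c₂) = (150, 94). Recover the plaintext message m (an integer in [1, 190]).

146

Shared mask s = c₁^a mod q = 150^16 mod 191.
150^1 ≡ 150 (mod 191)
150^2 = (150^1)^2 ≡ 150^2 = 22500 ≡ 153 (mod 191)
150^4 = (150^2)^2 ≡ 153^2 = 23409 ≡ 107 (mod 191)
150^8 = (150^4)^2 ≡ 107^2 = 11449 ≡ 180 (mod 191)
150^16 = (150^8)^2 ≡ 180^2 = 32400 ≡ 121 (mod 191)
So s = 121; s⁻¹ ≡ 30 (mod 191).
m = c₂ · s⁻¹ mod 191 = 94 · 30 mod 191 = 146.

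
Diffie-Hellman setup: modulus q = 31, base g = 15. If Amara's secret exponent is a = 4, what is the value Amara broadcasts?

Public value = 15^{4} \pmod{31}.
15^1 ≡ 15 (mod 31)
15^2 = (15^1)^2 ≡ 15^2 = 225 ≡ 8 (mod 31)
15^4 = (15^2)^2 ≡ 8^2 = 64 ≡ 2 (mod 31)

2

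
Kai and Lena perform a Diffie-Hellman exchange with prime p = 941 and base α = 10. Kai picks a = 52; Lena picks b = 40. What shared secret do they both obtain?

538

Kai sends A = α^a mod p = 10^52 mod 941.
10^1 ≡ 10 (mod 941)
10^2 = (10^1)^2 ≡ 10^2 = 100 ≡ 100 (mod 941)
10^4 = (10^2)^2 ≡ 100^2 = 10000 ≡ 590 (mod 941)
10^8 = (10^4)^2 ≡ 590^2 = 348100 ≡ 871 (mod 941)
10^16 = (10^8)^2 ≡ 871^2 = 758641 ≡ 195 (mod 941)
10^32 = (10^16)^2 ≡ 195^2 = 38025 ≡ 385 (mod 941)
10^52 = 10^32 · 10^16 · 10^4 ≡ 385 · 195 · 590 ≡ 439 (mod 941).
So A = 439. Lena then computes K = A^b mod p = 439^40 mod 941.
439^1 ≡ 439 (mod 941)
439^2 = (439^1)^2 ≡ 439^2 = 192721 ≡ 757 (mod 941)
439^4 = (439^2)^2 ≡ 757^2 = 573049 ≡ 921 (mod 941)
439^8 = (439^4)^2 ≡ 921^2 = 848241 ≡ 400 (mod 941)
439^16 = (439^8)^2 ≡ 400^2 = 160000 ≡ 30 (mod 941)
439^32 = (439^16)^2 ≡ 30^2 = 900 ≡ 900 (mod 941)
439^40 = 439^32 · 439^8 ≡ 900 · 400 ≡ 538 (mod 941).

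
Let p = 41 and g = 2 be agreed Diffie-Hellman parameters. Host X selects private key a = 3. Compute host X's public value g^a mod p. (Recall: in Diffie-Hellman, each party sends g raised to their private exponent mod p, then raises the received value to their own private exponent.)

8

Public value = 2^3 mod 41.
2^1 ≡ 2 (mod 41)
2^2 = (2^1)^2 ≡ 2^2 = 4 ≡ 4 (mod 41)
2^3 = 2^2 · 2^1 ≡ 4 · 2 ≡ 8 (mod 41).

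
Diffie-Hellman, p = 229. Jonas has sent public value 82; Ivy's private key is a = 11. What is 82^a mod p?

Shared key K = 82^11 mod 229.
82^1 ≡ 82 (mod 229)
82^2 = (82^1)^2 ≡ 82^2 = 6724 ≡ 83 (mod 229)
82^4 = (82^2)^2 ≡ 83^2 = 6889 ≡ 19 (mod 229)
82^8 = (82^4)^2 ≡ 19^2 = 361 ≡ 132 (mod 229)
82^11 = 82^8 · 82^2 · 82^1 ≡ 132 · 83 · 82 ≡ 25 (mod 229).

25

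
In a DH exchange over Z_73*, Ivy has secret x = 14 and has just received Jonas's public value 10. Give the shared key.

46

Shared key K = 10^14 mod 73.
10^1 ≡ 10 (mod 73)
10^2 = (10^1)^2 ≡ 10^2 = 100 ≡ 27 (mod 73)
10^4 = (10^2)^2 ≡ 27^2 = 729 ≡ 72 (mod 73)
10^8 = (10^4)^2 ≡ 72^2 = 5184 ≡ 1 (mod 73)
10^14 = 10^8 · 10^4 · 10^2 ≡ 1 · 72 · 27 ≡ 46 (mod 73).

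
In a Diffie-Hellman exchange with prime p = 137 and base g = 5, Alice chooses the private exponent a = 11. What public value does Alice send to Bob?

92

Public value = 5^11 mod 137.
5^1 ≡ 5 (mod 137)
5^2 = (5^1)^2 ≡ 5^2 = 25 ≡ 25 (mod 137)
5^4 = (5^2)^2 ≡ 25^2 = 625 ≡ 77 (mod 137)
5^8 = (5^4)^2 ≡ 77^2 = 5929 ≡ 38 (mod 137)
5^11 = 5^8 · 5^2 · 5^1 ≡ 38 · 25 · 5 ≡ 92 (mod 137).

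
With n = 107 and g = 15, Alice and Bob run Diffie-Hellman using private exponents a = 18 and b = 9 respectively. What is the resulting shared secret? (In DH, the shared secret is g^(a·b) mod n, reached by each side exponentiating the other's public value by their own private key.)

Bob sends B = g^b mod n = 15^9 mod 107.
15^1 ≡ 15 (mod 107)
15^2 = (15^1)^2 ≡ 15^2 = 225 ≡ 11 (mod 107)
15^4 = (15^2)^2 ≡ 11^2 = 121 ≡ 14 (mod 107)
15^8 = (15^4)^2 ≡ 14^2 = 196 ≡ 89 (mod 107)
15^9 = 15^8 · 15^1 ≡ 89 · 15 ≡ 51 (mod 107).
So B = 51. Alice then computes K = B^a mod n = 51^18 mod 107.
51^1 ≡ 51 (mod 107)
51^2 = (51^1)^2 ≡ 51^2 = 2601 ≡ 33 (mod 107)
51^4 = (51^2)^2 ≡ 33^2 = 1089 ≡ 19 (mod 107)
51^8 = (51^4)^2 ≡ 19^2 = 361 ≡ 40 (mod 107)
51^16 = (51^8)^2 ≡ 40^2 = 1600 ≡ 102 (mod 107)
51^18 = 51^16 · 51^2 ≡ 102 · 33 ≡ 49 (mod 107).

49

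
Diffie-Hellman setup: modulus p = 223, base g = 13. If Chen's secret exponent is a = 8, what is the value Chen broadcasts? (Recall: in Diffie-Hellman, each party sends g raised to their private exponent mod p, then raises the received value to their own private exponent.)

Public value = 13^8 mod 223.
13^1 ≡ 13 (mod 223)
13^2 = (13^1)^2 ≡ 13^2 = 169 ≡ 169 (mod 223)
13^4 = (13^2)^2 ≡ 169^2 = 28561 ≡ 17 (mod 223)
13^8 = (13^4)^2 ≡ 17^2 = 289 ≡ 66 (mod 223)

66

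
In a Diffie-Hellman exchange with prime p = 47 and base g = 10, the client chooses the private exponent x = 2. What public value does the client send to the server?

Public value = 10^2 mod 47.
10^1 ≡ 10 (mod 47)
10^2 = (10^1)^2 ≡ 10^2 = 100 ≡ 6 (mod 47)

6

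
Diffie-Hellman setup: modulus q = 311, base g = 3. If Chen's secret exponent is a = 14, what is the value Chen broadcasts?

100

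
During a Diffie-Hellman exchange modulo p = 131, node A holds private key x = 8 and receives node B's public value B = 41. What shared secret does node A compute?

28

Shared key K = 41^8 mod 131.
41^1 ≡ 41 (mod 131)
41^2 = (41^1)^2 ≡ 41^2 = 1681 ≡ 109 (mod 131)
41^4 = (41^2)^2 ≡ 109^2 = 11881 ≡ 91 (mod 131)
41^8 = (41^4)^2 ≡ 91^2 = 8281 ≡ 28 (mod 131)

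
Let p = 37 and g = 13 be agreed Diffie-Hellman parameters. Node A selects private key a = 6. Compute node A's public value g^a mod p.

11

Public value = 13^6 mod 37.
13^1 ≡ 13 (mod 37)
13^2 = (13^1)^2 ≡ 13^2 = 169 ≡ 21 (mod 37)
13^4 = (13^2)^2 ≡ 21^2 = 441 ≡ 34 (mod 37)
13^6 = 13^4 · 13^2 ≡ 34 · 21 ≡ 11 (mod 37).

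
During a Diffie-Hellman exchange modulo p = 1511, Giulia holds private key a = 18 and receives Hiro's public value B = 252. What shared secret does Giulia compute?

1302

Shared key K = 252^18 mod 1511.
252^1 ≡ 252 (mod 1511)
252^2 = (252^1)^2 ≡ 252^2 = 63504 ≡ 42 (mod 1511)
252^4 = (252^2)^2 ≡ 42^2 = 1764 ≡ 253 (mod 1511)
252^8 = (252^4)^2 ≡ 253^2 = 64009 ≡ 547 (mod 1511)
252^16 = (252^8)^2 ≡ 547^2 = 299209 ≡ 31 (mod 1511)
252^18 = 252^16 · 252^2 ≡ 31 · 42 ≡ 1302 (mod 1511).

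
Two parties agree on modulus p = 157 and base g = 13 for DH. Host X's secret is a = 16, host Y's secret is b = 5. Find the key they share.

12

Host Y sends B = g^b mod p = 13^5 mod 157.
13^1 ≡ 13 (mod 157)
13^2 = (13^1)^2 ≡ 13^2 = 169 ≡ 12 (mod 157)
13^4 = (13^2)^2 ≡ 12^2 = 144 ≡ 144 (mod 157)
13^5 = 13^4 · 13^1 ≡ 144 · 13 ≡ 145 (mod 157).
So B = 145. Host X then computes K = B^a mod p = 145^16 mod 157.
145^1 ≡ 145 (mod 157)
145^2 = (145^1)^2 ≡ 145^2 = 21025 ≡ 144 (mod 157)
145^4 = (145^2)^2 ≡ 144^2 = 20736 ≡ 12 (mod 157)
145^8 = (145^4)^2 ≡ 12^2 = 144 ≡ 144 (mod 157)
145^16 = (145^8)^2 ≡ 144^2 = 20736 ≡ 12 (mod 157)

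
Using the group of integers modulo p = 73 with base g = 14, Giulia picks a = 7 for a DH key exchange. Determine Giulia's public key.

44

Public value = 14^7 mod 73.
14^1 ≡ 14 (mod 73)
14^2 = (14^1)^2 ≡ 14^2 = 196 ≡ 50 (mod 73)
14^4 = (14^2)^2 ≡ 50^2 = 2500 ≡ 18 (mod 73)
14^7 = 14^4 · 14^2 · 14^1 ≡ 18 · 50 · 14 ≡ 44 (mod 73).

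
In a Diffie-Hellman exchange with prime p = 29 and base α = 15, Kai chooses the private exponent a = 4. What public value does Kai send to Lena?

Public value = 15^4 mod 29.
15^1 ≡ 15 (mod 29)
15^2 = (15^1)^2 ≡ 15^2 = 225 ≡ 22 (mod 29)
15^4 = (15^2)^2 ≡ 22^2 = 484 ≡ 20 (mod 29)

20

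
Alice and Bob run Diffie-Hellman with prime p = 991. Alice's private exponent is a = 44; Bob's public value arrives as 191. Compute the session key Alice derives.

404

Shared key K = 191^44 mod 991.
191^1 ≡ 191 (mod 991)
191^2 = (191^1)^2 ≡ 191^2 = 36481 ≡ 805 (mod 991)
191^4 = (191^2)^2 ≡ 805^2 = 648025 ≡ 902 (mod 991)
191^8 = (191^4)^2 ≡ 902^2 = 813604 ≡ 984 (mod 991)
191^16 = (191^8)^2 ≡ 984^2 = 968256 ≡ 49 (mod 991)
191^32 = (191^16)^2 ≡ 49^2 = 2401 ≡ 419 (mod 991)
191^44 = 191^32 · 191^8 · 191^4 ≡ 419 · 984 · 902 ≡ 404 (mod 991).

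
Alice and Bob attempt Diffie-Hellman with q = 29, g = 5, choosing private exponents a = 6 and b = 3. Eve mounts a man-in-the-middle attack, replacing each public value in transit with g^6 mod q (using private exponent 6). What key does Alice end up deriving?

24

Alice receives Eve's public value M = 5^6 mod 29 instead of the honest one.
5^1 ≡ 5 (mod 29)
5^2 = (5^1)^2 ≡ 5^2 = 25 ≡ 25 (mod 29)
5^4 = (5^2)^2 ≡ 25^2 = 625 ≡ 16 (mod 29)
5^6 = 5^4 · 5^2 ≡ 16 · 25 ≡ 23 (mod 29).
So M = 23. Alice computes K = M^6 mod 29.
23^1 ≡ 23 (mod 29)
23^2 = (23^1)^2 ≡ 23^2 = 529 ≡ 7 (mod 29)
23^4 = (23^2)^2 ≡ 7^2 = 49 ≡ 20 (mod 29)
23^6 = 23^4 · 23^2 ≡ 20 · 7 ≡ 24 (mod 29).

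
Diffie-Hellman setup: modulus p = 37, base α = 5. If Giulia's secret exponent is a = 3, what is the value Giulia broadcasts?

14

Public value = 5^3 (mod 37).
5^1 ≡ 5 (mod 37)
5^2 = (5^1)^2 ≡ 5^2 = 25 ≡ 25 (mod 37)
5^3 = 5^2 · 5^1 ≡ 25 · 5 ≡ 14 (mod 37).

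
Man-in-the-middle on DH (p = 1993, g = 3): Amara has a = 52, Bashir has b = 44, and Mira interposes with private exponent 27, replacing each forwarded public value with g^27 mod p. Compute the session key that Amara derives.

1375

Amara receives Mira's public value M = 3^27 mod 1993 instead of the honest one.
3^1 ≡ 3 (mod 1993)
3^2 = (3^1)^2 ≡ 3^2 = 9 ≡ 9 (mod 1993)
3^4 = (3^2)^2 ≡ 9^2 = 81 ≡ 81 (mod 1993)
3^8 = (3^4)^2 ≡ 81^2 = 6561 ≡ 582 (mod 1993)
3^16 = (3^8)^2 ≡ 582^2 = 338724 ≡ 1907 (mod 1993)
3^27 = 3^16 · 3^8 · 3^2 · 3^1 ≡ 1907 · 582 · 9 · 3 ≡ 1843 (mod 1993).
So M = 1843. Amara computes K = M^52 mod 1993.
1843^1 ≡ 1843 (mod 1993)
1843^2 = (1843^1)^2 ≡ 1843^2 = 3396649 ≡ 577 (mod 1993)
1843^4 = (1843^2)^2 ≡ 577^2 = 332929 ≡ 98 (mod 1993)
1843^8 = (1843^4)^2 ≡ 98^2 = 9604 ≡ 1632 (mod 1993)
1843^16 = (1843^8)^2 ≡ 1632^2 = 2663424 ≡ 776 (mod 1993)
1843^32 = (1843^16)^2 ≡ 776^2 = 602176 ≡ 290 (mod 1993)
1843^52 = 1843^32 · 1843^16 · 1843^4 ≡ 290 · 776 · 98 ≡ 1375 (mod 1993).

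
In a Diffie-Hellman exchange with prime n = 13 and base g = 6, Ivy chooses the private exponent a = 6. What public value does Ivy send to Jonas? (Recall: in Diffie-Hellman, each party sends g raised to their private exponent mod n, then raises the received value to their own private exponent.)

12

Public value = 6^6 mod 13.
6^1 ≡ 6 (mod 13)
6^2 = (6^1)^2 ≡ 6^2 = 36 ≡ 10 (mod 13)
6^4 = (6^2)^2 ≡ 10^2 = 100 ≡ 9 (mod 13)
6^6 = 6^4 · 6^2 ≡ 9 · 10 ≡ 12 (mod 13).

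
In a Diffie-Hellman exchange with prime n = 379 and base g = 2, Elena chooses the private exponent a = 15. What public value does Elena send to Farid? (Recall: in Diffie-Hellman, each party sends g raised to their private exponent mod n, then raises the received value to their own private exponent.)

Public value = 2^15 (mod 379).
2^1 ≡ 2 (mod 379)
2^2 = (2^1)^2 ≡ 2^2 = 4 ≡ 4 (mod 379)
2^4 = (2^2)^2 ≡ 4^2 = 16 ≡ 16 (mod 379)
2^8 = (2^4)^2 ≡ 16^2 = 256 ≡ 256 (mod 379)
2^15 = 2^8 · 2^4 · 2^2 · 2^1 ≡ 256 · 16 · 4 · 2 ≡ 174 (mod 379).

174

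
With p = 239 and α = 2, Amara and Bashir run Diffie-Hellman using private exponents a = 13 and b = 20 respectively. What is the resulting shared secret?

93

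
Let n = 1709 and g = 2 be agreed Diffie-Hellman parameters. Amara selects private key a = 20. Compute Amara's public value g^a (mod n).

959

Public value = 2^20 (mod 1709).
2^1 ≡ 2 (mod 1709)
2^2 = (2^1)^2 ≡ 2^2 = 4 ≡ 4 (mod 1709)
2^4 = (2^2)^2 ≡ 4^2 = 16 ≡ 16 (mod 1709)
2^8 = (2^4)^2 ≡ 16^2 = 256 ≡ 256 (mod 1709)
2^16 = (2^8)^2 ≡ 256^2 = 65536 ≡ 594 (mod 1709)
2^20 = 2^16 · 2^4 ≡ 594 · 16 ≡ 959 (mod 1709).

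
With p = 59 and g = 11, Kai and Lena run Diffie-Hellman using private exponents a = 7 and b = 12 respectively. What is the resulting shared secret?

Lena sends B = g^b mod p = 11^12 mod 59.
11^1 ≡ 11 (mod 59)
11^2 = (11^1)^2 ≡ 11^2 = 121 ≡ 3 (mod 59)
11^4 = (11^2)^2 ≡ 3^2 = 9 ≡ 9 (mod 59)
11^8 = (11^4)^2 ≡ 9^2 = 81 ≡ 22 (mod 59)
11^12 = 11^8 · 11^4 ≡ 22 · 9 ≡ 21 (mod 59).
So B = 21. Kai then computes K = B^a mod p = 21^7 mod 59.
21^1 ≡ 21 (mod 59)
21^2 = (21^1)^2 ≡ 21^2 = 441 ≡ 28 (mod 59)
21^4 = (21^2)^2 ≡ 28^2 = 784 ≡ 17 (mod 59)
21^7 = 21^4 · 21^2 · 21^1 ≡ 17 · 28 · 21 ≡ 25 (mod 59).

25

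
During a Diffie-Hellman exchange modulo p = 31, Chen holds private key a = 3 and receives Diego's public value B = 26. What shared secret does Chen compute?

30

Shared key K = 26^3 mod 31.
26^1 ≡ 26 (mod 31)
26^2 = (26^1)^2 ≡ 26^2 = 676 ≡ 25 (mod 31)
26^3 = 26^2 · 26^1 ≡ 25 · 26 ≡ 30 (mod 31).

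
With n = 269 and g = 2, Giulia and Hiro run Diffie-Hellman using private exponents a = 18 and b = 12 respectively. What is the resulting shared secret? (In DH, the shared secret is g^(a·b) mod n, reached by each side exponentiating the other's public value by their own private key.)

204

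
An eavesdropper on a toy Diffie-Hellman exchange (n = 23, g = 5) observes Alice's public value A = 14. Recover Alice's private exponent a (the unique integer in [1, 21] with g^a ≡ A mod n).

Try successive powers of 5 modulo 23:
5^1 ≡ 5
5^2 ≡ 2
5^3 ≡ 10
5^4 ≡ 4
5^5 ≡ 20
5^6 ≡ 8
5^7 ≡ 17
5^8 ≡ 16
5^9 ≡ 11
5^10 ≡ 9
5^11 ≡ 22
5^12 ≡ 18
5^13 ≡ 21
5^14 ≡ 13
5^15 ≡ 19
5^16 ≡ 3
5^17 ≡ 15
5^18 ≡ 6
5^19 ≡ 7
5^20 ≡ 12
5^21 ≡ 14
Found: a = 21.

21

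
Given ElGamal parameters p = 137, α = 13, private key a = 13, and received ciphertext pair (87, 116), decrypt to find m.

Shared mask s = c₁^a mod p = 87^13 mod 137.
87^1 ≡ 87 (mod 137)
87^2 = (87^1)^2 ≡ 87^2 = 7569 ≡ 34 (mod 137)
87^4 = (87^2)^2 ≡ 34^2 = 1156 ≡ 60 (mod 137)
87^8 = (87^4)^2 ≡ 60^2 = 3600 ≡ 38 (mod 137)
87^13 = 87^8 · 87^4 · 87^1 ≡ 38 · 60 · 87 ≡ 121 (mod 137).
So s = 121; s⁻¹ ≡ 77 (mod 137).
m = c₂ · s⁻¹ mod 137 = 116 · 77 mod 137 = 27.

27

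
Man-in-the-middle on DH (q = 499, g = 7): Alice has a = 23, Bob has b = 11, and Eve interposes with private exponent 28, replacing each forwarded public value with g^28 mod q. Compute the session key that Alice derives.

Alice receives Eve's public value M = 7^28 mod 499 instead of the honest one.
7^1 ≡ 7 (mod 499)
7^2 = (7^1)^2 ≡ 7^2 = 49 ≡ 49 (mod 499)
7^4 = (7^2)^2 ≡ 49^2 = 2401 ≡ 405 (mod 499)
7^8 = (7^4)^2 ≡ 405^2 = 164025 ≡ 353 (mod 499)
7^16 = (7^8)^2 ≡ 353^2 = 124609 ≡ 358 (mod 499)
7^28 = 7^16 · 7^8 · 7^4 ≡ 358 · 353 · 405 ≡ 38 (mod 499).
So M = 38. Alice computes K = M^23 mod 499.
38^1 ≡ 38 (mod 499)
38^2 = (38^1)^2 ≡ 38^2 = 1444 ≡ 446 (mod 499)
38^4 = (38^2)^2 ≡ 446^2 = 198916 ≡ 314 (mod 499)
38^8 = (38^4)^2 ≡ 314^2 = 98596 ≡ 293 (mod 499)
38^16 = (38^8)^2 ≡ 293^2 = 85849 ≡ 21 (mod 499)
38^23 = 38^16 · 38^4 · 38^2 · 38^1 ≡ 21 · 314 · 446 · 38 ≡ 70 (mod 499).

70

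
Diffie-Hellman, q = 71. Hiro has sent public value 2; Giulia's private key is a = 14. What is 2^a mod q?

54

Shared key K = 2^14 mod 71.
2^1 ≡ 2 (mod 71)
2^2 = (2^1)^2 ≡ 2^2 = 4 ≡ 4 (mod 71)
2^4 = (2^2)^2 ≡ 4^2 = 16 ≡ 16 (mod 71)
2^8 = (2^4)^2 ≡ 16^2 = 256 ≡ 43 (mod 71)
2^14 = 2^8 · 2^4 · 2^2 ≡ 43 · 16 · 4 ≡ 54 (mod 71).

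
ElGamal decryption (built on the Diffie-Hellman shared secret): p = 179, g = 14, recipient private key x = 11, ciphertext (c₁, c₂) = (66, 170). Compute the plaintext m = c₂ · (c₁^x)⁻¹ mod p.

154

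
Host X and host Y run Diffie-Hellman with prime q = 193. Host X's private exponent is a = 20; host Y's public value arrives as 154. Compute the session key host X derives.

Shared key K = 154^20 mod 193.
154^1 ≡ 154 (mod 193)
154^2 = (154^1)^2 ≡ 154^2 = 23716 ≡ 170 (mod 193)
154^4 = (154^2)^2 ≡ 170^2 = 28900 ≡ 143 (mod 193)
154^8 = (154^4)^2 ≡ 143^2 = 20449 ≡ 184 (mod 193)
154^16 = (154^8)^2 ≡ 184^2 = 33856 ≡ 81 (mod 193)
154^20 = 154^16 · 154^4 ≡ 81 · 143 ≡ 3 (mod 193).

3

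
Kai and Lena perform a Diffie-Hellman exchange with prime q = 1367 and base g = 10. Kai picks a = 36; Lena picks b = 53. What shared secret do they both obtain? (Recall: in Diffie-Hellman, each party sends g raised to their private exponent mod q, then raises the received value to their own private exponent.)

Lena sends B = g^b mod q = 10^53 mod 1367.
10^1 ≡ 10 (mod 1367)
10^2 = (10^1)^2 ≡ 10^2 = 100 ≡ 100 (mod 1367)
10^4 = (10^2)^2 ≡ 100^2 = 10000 ≡ 431 (mod 1367)
10^8 = (10^4)^2 ≡ 431^2 = 185761 ≡ 1216 (mod 1367)
10^16 = (10^8)^2 ≡ 1216^2 = 1478656 ≡ 929 (mod 1367)
10^32 = (10^16)^2 ≡ 929^2 = 863041 ≡ 464 (mod 1367)
10^53 = 10^32 · 10^16 · 10^4 · 10^1 ≡ 464 · 929 · 431 · 10 ≡ 1303 (mod 1367).
So B = 1303. Kai then computes K = B^a mod q = 1303^36 mod 1367.
1303^1 ≡ 1303 (mod 1367)
1303^2 = (1303^1)^2 ≡ 1303^2 = 1697809 ≡ 1362 (mod 1367)
1303^4 = (1303^2)^2 ≡ 1362^2 = 1855044 ≡ 25 (mod 1367)
1303^8 = (1303^4)^2 ≡ 25^2 = 625 ≡ 625 (mod 1367)
1303^16 = (1303^8)^2 ≡ 625^2 = 390625 ≡ 1030 (mod 1367)
1303^32 = (1303^16)^2 ≡ 1030^2 = 1060900 ≡ 108 (mod 1367)
1303^36 = 1303^32 · 1303^4 ≡ 108 · 25 ≡ 1333 (mod 1367).

1333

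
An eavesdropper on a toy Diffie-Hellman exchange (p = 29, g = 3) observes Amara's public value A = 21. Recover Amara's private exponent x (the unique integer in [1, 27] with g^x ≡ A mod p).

9

Try successive powers of 3 modulo 29:
3^1 ≡ 3
3^2 ≡ 9
3^3 ≡ 27
3^4 ≡ 23
3^5 ≡ 11
3^6 ≡ 4
3^7 ≡ 12
3^8 ≡ 7
3^9 ≡ 21
Found: x = 9.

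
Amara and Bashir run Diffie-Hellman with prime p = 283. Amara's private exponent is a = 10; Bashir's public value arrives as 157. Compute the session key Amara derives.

6

Shared key K = 157^10 mod 283.
157^1 ≡ 157 (mod 283)
157^2 = (157^1)^2 ≡ 157^2 = 24649 ≡ 28 (mod 283)
157^4 = (157^2)^2 ≡ 28^2 = 784 ≡ 218 (mod 283)
157^8 = (157^4)^2 ≡ 218^2 = 47524 ≡ 263 (mod 283)
157^10 = 157^8 · 157^2 ≡ 263 · 28 ≡ 6 (mod 283).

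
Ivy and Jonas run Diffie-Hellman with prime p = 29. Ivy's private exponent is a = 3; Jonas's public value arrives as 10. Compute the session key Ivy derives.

Shared key K = 10^3 mod 29.
10^1 ≡ 10 (mod 29)
10^2 = (10^1)^2 ≡ 10^2 = 100 ≡ 13 (mod 29)
10^3 = 10^2 · 10^1 ≡ 13 · 10 ≡ 14 (mod 29).

14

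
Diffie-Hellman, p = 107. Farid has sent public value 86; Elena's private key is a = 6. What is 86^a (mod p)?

57

Shared key K = 86^6 mod 107.
86^1 ≡ 86 (mod 107)
86^2 = (86^1)^2 ≡ 86^2 = 7396 ≡ 13 (mod 107)
86^4 = (86^2)^2 ≡ 13^2 = 169 ≡ 62 (mod 107)
86^6 = 86^4 · 86^2 ≡ 62 · 13 ≡ 57 (mod 107).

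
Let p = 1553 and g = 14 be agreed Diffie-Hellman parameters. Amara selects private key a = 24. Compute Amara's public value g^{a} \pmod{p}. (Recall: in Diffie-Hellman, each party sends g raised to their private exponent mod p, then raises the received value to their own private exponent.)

Public value = 14^{24} \pmod{1553}.
14^1 ≡ 14 (mod 1553)
14^2 = (14^1)^2 ≡ 14^2 = 196 ≡ 196 (mod 1553)
14^4 = (14^2)^2 ≡ 196^2 = 38416 ≡ 1144 (mod 1553)
14^8 = (14^4)^2 ≡ 1144^2 = 1308736 ≡ 1110 (mod 1553)
14^16 = (14^8)^2 ≡ 1110^2 = 1232100 ≡ 571 (mod 1553)
14^24 = 14^16 · 14^8 ≡ 571 · 1110 ≡ 186 (mod 1553).

186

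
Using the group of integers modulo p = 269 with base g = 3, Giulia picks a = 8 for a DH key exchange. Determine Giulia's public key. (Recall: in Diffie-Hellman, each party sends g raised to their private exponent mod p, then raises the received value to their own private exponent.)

105

Public value = 3^8 (mod 269).
3^1 ≡ 3 (mod 269)
3^2 = (3^1)^2 ≡ 3^2 = 9 ≡ 9 (mod 269)
3^4 = (3^2)^2 ≡ 9^2 = 81 ≡ 81 (mod 269)
3^8 = (3^4)^2 ≡ 81^2 = 6561 ≡ 105 (mod 269)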